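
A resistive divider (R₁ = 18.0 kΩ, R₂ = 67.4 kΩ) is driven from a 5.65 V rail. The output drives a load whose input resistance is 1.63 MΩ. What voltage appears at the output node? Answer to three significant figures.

V_out ≈ 4.42 V

The load sits in parallel with R₂: R₂‖R_L = (67.4 × 1630) / (67.4 + 1630) = 64.72 kΩ.
V_out = 5.65 × 64.72 / (18.0 + 64.72) = 5.65 × 64.72/82.72 = 4.42 V.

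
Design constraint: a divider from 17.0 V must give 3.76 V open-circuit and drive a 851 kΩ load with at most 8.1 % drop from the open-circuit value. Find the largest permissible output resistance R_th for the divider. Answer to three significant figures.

R_th ≤ 75.0 kΩ

Loading drop = R_th/(R_th + R_L) ≤ 0.0810, so R_th ≤ R_L · ε/(1−ε) = 851 kΩ × 0.0810/0.9190 = 75.0 kΩ.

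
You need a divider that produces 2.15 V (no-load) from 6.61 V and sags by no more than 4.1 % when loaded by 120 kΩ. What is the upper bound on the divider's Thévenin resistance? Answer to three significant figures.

Loading drop = R_th/(R_th + R_L) ≤ 0.0410, so R_th ≤ R_L · ε/(1−ε) = 120 kΩ × 0.0410/0.9590 = 5.13 kΩ.
(Any R1, R2 with R2/(R1+R2) = 0.325 and R1‖R2 ≤ 5.13 kΩ will meet the spec.)

R_th ≤ 5.13 kΩ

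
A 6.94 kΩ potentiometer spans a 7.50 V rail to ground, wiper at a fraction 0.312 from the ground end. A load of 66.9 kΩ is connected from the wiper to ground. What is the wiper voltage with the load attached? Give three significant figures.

The wiper splits the pot into (1−α)R = 4.775 kΩ above and αR = 2.165 kΩ below.
Lower section ‖ load = 2.097 kΩ.
V_wiper = 7.50 × 2.097/(4.775 + 2.097) = 2.29 V.

V ≈ 2.29 V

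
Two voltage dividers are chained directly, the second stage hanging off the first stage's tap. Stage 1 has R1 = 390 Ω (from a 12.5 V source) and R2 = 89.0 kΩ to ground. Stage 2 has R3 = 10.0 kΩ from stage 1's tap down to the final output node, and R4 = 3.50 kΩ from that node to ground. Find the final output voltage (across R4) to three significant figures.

V_out ≈ 3.14 V

Stage 2 presents R3+R4 = 13500 Ω as a load on stage 1's tap.
Stage 1's lower leg becomes R2‖(R3+R4) = 11720 Ω, so V_mid = 12.5 × 11720/12110 = 12.10 V.
Stage 2 is itself unloaded: V_out = V_mid × R4/(R3+R4) = 12.10 × 3500/13500 = 3.14 V.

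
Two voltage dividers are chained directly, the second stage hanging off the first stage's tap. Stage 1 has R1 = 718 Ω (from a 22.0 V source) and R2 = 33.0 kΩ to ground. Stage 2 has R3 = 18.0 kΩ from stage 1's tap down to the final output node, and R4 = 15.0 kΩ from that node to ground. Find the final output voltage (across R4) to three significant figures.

Stage 2 presents R3+R4 = 33000 Ω as a load on stage 1's tap.
Stage 1's lower leg becomes R2‖(R3+R4) = 16500 Ω, so V_mid = 22.0 × 16500/17220 = 21.08 V.
Stage 2 is itself unloaded: V_out = V_mid × R4/(R3+R4) = 21.08 × 15000/33000 = 9.58 V.

V_out ≈ 9.58 V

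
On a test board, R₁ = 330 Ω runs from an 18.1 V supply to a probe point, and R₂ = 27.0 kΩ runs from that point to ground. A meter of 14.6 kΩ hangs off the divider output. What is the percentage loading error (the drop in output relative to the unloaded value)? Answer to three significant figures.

2.18 %

The divider's output (Thévenin) resistance is R₁‖R₂ = 326.0 Ω.
Fractional drop under load = R_th/(R_th + R_L) = 326.0 / (326.0 + 14600) = 0.02184.
So the output falls by 2.18 %.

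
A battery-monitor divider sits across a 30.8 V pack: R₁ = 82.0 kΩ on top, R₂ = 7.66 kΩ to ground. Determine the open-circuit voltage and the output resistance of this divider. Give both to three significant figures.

V_th = 2.63 V, R_th = 7.01 kΩ

V_th is the open-circuit tap voltage: 30.8 × 7.66/(82.0 + 7.66) = 2.63 V.
With the supply zeroed, R₁ and R₂ appear in parallel from the tap: R_th = R₁‖R₂ = (82.0 × 7.66)/89.66 = 7.01 kΩ.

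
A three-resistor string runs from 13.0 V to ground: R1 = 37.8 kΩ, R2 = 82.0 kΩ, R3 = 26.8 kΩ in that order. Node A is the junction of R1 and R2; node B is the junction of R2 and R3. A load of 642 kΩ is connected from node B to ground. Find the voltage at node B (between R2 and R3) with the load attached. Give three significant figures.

At node B, R3 is in parallel with the load: R3‖R_L = 25.73 kΩ.
Below node A the resistance is R2 + (R3‖R_L) = 107.7 kΩ, so V_A = 13.0 × 107.7/145.5 = 9.623 V.
Then V_B = V_A × (R3‖R_L)/(R2 + R3‖R_L) = 9.623 × 25.73/107.7 = 2.30 V.

V ≈ 2.30 V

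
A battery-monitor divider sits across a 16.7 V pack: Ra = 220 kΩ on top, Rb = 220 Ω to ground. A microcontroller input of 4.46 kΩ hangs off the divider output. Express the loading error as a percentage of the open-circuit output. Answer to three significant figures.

The divider's output (Thévenin) resistance is Ra‖Rb = 219.8 Ω.
Fractional drop under load = R_th/(R_th + R_L) = 219.8 / (219.8 + 4460) = 0.04696.
So the output falls by 4.70 %.

4.70 %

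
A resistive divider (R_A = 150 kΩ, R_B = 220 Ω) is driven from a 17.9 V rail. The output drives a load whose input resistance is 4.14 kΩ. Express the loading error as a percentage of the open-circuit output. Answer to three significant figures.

5.04 %

The divider's output (Thévenin) resistance is R_A‖R_B = 219.7 Ω.
Fractional drop under load = R_th/(R_th + R_L) = 219.7 / (219.7 + 4140) = 0.05039.
So the output falls by 5.04 %.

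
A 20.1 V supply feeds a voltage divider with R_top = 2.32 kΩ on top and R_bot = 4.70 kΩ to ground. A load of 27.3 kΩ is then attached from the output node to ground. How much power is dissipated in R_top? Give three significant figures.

Total resistance from the source is R_top + (R_bot‖R_L) = 6.330 kΩ, so I = 20.1/6.330 kΩ = 3.176 mA.
P = I²·R_top = (3.176 mA)² × 2.32 kΩ = 23.4 mW.

P ≈ 23.4 mW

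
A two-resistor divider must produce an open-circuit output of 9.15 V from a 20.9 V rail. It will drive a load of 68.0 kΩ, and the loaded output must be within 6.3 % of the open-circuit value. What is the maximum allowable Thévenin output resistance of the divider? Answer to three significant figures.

Loading drop = R_th/(R_th + R_L) ≤ 0.0630, so R_th ≤ R_L · ε/(1−ε) = 68.0 kΩ × 0.0630/0.9370 = 4.57 kΩ.
(Any R1, R2 with R2/(R1+R2) = 0.438 and R1‖R2 ≤ 4.57 kΩ will meet the spec.)

R_th ≤ 4.57 kΩ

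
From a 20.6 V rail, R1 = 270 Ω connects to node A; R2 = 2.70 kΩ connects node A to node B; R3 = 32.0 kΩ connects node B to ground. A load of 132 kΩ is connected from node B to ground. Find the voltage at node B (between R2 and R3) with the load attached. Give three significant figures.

At node B, R3 is in parallel with the load: R3‖R_L = 25760 Ω.
Below node A the resistance is R2 + (R3‖R_L) = 28460 Ω, so V_A = 20.6 × 28460/28730 = 20.41 V.
Then V_B = V_A × (R3‖R_L)/(R2 + R3‖R_L) = 20.41 × 25760/28460 = 18.5 V.

V ≈ 18.5 V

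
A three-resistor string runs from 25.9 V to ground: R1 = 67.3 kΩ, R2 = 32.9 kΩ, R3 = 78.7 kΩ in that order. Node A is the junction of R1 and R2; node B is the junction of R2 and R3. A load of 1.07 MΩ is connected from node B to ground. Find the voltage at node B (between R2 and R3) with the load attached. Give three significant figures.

At node B, R3 is in parallel with the load: R3‖R_L = 73.31 kΩ.
Below node A the resistance is R2 + (R3‖R_L) = 106.2 kΩ, so V_A = 25.9 × 106.2/173.5 = 15.85 V.
Then V_B = V_A × (R3‖R_L)/(R2 + R3‖R_L) = 15.85 × 73.31/106.2 = 10.9 V.

V ≈ 10.9 V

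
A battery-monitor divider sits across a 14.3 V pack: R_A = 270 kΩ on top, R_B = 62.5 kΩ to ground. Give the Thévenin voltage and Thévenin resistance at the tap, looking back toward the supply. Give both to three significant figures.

V_th = 2.69 V, R_th = 50.8 kΩ

V_th is the open-circuit tap voltage: 14.3 × 62.5/(270 + 62.5) = 2.69 V.
With the supply zeroed, R_A and R_B appear in parallel from the tap: R_th = R_A‖R_B = (270 × 62.5)/332.5 = 50.8 kΩ.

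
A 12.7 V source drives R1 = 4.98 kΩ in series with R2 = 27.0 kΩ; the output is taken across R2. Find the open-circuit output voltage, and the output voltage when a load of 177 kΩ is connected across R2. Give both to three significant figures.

Unloaded: 10.7 V; loaded: 10.5 V

Open-circuit: V = 12.7 × 27.0/(4.98 + 27.0) = 10.7 V.
With the load, R2 becomes R2‖R_L = 23.43 kΩ, so V = 12.7 × 23.43/28.41 = 10.5 V.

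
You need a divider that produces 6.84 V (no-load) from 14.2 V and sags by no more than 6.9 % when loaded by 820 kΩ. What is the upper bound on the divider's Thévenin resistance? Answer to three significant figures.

R_th ≤ 60.8 kΩ

Loading drop = R_th/(R_th + R_L) ≤ 0.0690, so R_th ≤ R_L · ε/(1−ε) = 820 kΩ × 0.0690/0.9310 = 60.8 kΩ.
(Any R1, R2 with R2/(R1+R2) = 0.482 and R1‖R2 ≤ 60.8 kΩ will meet the spec.)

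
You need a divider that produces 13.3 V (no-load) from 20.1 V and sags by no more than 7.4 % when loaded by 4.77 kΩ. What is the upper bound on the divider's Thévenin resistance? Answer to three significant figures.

Loading drop = R_th/(R_th + R_L) ≤ 0.0740, so R_th ≤ R_L · ε/(1−ε) = 4.77 kΩ × 0.0740/0.9260 = 381 Ω.
(Any R1, R2 with R2/(R1+R2) = 0.662 and R1‖R2 ≤ 381 Ω will meet the spec.)

R_th ≤ 381 Ω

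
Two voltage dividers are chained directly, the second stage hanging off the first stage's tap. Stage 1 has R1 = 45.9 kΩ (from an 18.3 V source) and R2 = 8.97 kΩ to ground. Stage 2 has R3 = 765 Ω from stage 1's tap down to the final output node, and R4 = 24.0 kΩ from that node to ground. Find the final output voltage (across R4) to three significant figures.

Stage 2 presents R3+R4 = 24760 Ω as a load on stage 1's tap.
Stage 1's lower leg becomes R2‖(R3+R4) = 6585 Ω, so V_mid = 18.3 × 6585/52480 = 2.296 V.
Stage 2 is itself unloaded: V_out = V_mid × R4/(R3+R4) = 2.296 × 24000/24760 = 2.23 V.

V_out ≈ 2.23 V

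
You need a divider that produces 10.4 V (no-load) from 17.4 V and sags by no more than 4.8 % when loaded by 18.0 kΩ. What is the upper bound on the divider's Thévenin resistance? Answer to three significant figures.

Loading drop = R_th/(R_th + R_L) ≤ 0.0480, so R_th ≤ R_L · ε/(1−ε) = 18.0 kΩ × 0.0480/0.9520 = 908 Ω.
(Any R1, R2 with R2/(R1+R2) = 0.598 and R1‖R2 ≤ 908 Ω will meet the spec.)

R_th ≤ 908 Ω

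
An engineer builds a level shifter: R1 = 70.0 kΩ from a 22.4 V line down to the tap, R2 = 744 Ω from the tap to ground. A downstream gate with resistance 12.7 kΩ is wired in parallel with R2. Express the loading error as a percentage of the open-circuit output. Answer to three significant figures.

The divider's output (Thévenin) resistance is R1‖R2 = 736.2 Ω.
Fractional drop under load = R_th/(R_th + R_L) = 736.2 / (736.2 + 12700) = 0.05479.
So the output falls by 5.48 %.

5.48 %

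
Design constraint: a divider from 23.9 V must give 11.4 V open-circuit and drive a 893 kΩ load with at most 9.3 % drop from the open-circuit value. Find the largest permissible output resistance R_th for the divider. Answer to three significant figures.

Loading drop = R_th/(R_th + R_L) ≤ 0.0930, so R_th ≤ R_L · ε/(1−ε) = 893 kΩ × 0.0930/0.9070 = 91.6 kΩ.
(Any R1, R2 with R2/(R1+R2) = 0.477 and R1‖R2 ≤ 91.6 kΩ will meet the spec.)

R_th ≤ 91.6 kΩ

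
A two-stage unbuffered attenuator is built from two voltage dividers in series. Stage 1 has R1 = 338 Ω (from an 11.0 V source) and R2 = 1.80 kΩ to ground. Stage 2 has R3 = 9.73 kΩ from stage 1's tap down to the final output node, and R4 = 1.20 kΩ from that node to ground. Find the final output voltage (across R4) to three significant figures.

V_out ≈ 0.991 V

Stage 2 presents R3+R4 = 10930 Ω as a load on stage 1's tap.
Stage 1's lower leg becomes R2‖(R3+R4) = 1545 Ω, so V_mid = 11.0 × 1545/1883 = 9.026 V.
Stage 2 is itself unloaded: V_out = V_mid × R4/(R3+R4) = 9.026 × 1200/10930 = 0.991 V.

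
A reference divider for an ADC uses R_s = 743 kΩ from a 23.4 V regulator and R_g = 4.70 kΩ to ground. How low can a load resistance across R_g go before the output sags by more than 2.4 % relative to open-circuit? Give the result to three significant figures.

Output resistance R_th = R_s‖R_g = (743 × 4.70)/747.7 = 4.670 kΩ.
The fractional drop is R_th/(R_th + R_L); requiring this ≤ 0.0240 gives R_L ≥ R_th(1/0.0240 − 1) = 4.670 × 40.67 = 190 kΩ.

R_L(min) ≈ 190 kΩ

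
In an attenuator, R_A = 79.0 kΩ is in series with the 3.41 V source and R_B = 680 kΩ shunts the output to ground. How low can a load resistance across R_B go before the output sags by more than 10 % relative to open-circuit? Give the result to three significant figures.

R_L(min) ≈ 637 kΩ

Output resistance R_th = R_A‖R_B = (79.0 × 680)/759.0 = 70.78 kΩ.
The fractional drop is R_th/(R_th + R_L); requiring this ≤ 0.100 gives R_L ≥ R_th(1/0.100 − 1) = 70.78 × 9.000 = 637 kΩ.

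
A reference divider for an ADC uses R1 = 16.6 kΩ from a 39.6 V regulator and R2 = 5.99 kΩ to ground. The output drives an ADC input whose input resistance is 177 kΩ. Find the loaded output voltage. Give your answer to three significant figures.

V_out ≈ 10.2 V

The load sits in parallel with R2: R2‖R_L = (5.99 × 177) / (5.99 + 177) = 5.794 kΩ.
V_out = 39.6 × 5.794 / (16.6 + 5.794) = 39.6 × 5.794/22.39 = 10.2 V.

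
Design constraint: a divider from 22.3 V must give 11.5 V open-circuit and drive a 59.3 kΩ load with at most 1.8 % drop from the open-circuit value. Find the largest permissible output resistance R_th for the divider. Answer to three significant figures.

Loading drop = R_th/(R_th + R_L) ≤ 0.0180, so R_th ≤ R_L · ε/(1−ε) = 59.3 kΩ × 0.0180/0.9820 = 1.09 kΩ.
(Any R1, R2 with R2/(R1+R2) = 0.516 and R1‖R2 ≤ 1.09 kΩ will meet the spec.)

R_th ≤ 1.09 kΩ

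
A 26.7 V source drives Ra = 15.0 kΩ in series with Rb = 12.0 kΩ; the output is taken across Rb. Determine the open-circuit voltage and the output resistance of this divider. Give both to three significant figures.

V_th = 11.9 V, R_th = 6.67 kΩ

V_th is the open-circuit tap voltage: 26.7 × 12.0/(15.0 + 12.0) = 11.9 V.
With the supply zeroed, Ra and Rb appear in parallel from the tap: R_th = Ra‖Rb = (15.0 × 12.0)/27.00 = 6.67 kΩ.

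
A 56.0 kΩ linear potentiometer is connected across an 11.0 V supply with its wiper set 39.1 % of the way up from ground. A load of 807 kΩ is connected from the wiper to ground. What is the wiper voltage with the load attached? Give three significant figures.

V ≈ 4.23 V

The wiper splits the pot into (1−α)R = 34.10 kΩ above and αR = 21.90 kΩ below.
Lower section ‖ load = 21.32 kΩ.
V_wiper = 11.0 × 21.32/(34.10 + 21.32) = 4.23 V.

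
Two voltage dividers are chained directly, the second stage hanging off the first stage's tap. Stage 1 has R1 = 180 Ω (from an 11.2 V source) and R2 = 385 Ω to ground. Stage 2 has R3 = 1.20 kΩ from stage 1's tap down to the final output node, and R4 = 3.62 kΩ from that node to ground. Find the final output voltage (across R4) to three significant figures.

V_out ≈ 5.59 V

Stage 2 presents R3+R4 = 4820 Ω as a load on stage 1's tap.
Stage 1's lower leg becomes R2‖(R3+R4) = 356.5 Ω, so V_mid = 11.2 × 356.5/536.5 = 7.442 V.
Stage 2 is itself unloaded: V_out = V_mid × R4/(R3+R4) = 7.442 × 3620/4820 = 5.59 V.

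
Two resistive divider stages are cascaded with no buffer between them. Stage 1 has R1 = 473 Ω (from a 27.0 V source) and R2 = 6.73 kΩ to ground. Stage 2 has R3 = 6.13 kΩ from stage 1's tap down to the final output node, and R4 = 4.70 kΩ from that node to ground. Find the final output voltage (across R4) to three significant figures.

V_out ≈ 10.5 V

Stage 2 presents R3+R4 = 10830 Ω as a load on stage 1's tap.
Stage 1's lower leg becomes R2‖(R3+R4) = 4151 Ω, so V_mid = 27.0 × 4151/4624 = 24.24 V.
Stage 2 is itself unloaded: V_out = V_mid × R4/(R3+R4) = 24.24 × 4700/10830 = 10.5 V.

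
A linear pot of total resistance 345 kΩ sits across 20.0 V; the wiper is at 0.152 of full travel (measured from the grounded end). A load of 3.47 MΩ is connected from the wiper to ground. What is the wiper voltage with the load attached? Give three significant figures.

The wiper splits the pot into (1−α)R = 292.6 kΩ above and αR = 52.44 kΩ below.
Lower section ‖ load = 51.66 kΩ.
V_wiper = 20.0 × 51.66/(292.6 + 51.66) = 3.00 V.

V ≈ 3.00 V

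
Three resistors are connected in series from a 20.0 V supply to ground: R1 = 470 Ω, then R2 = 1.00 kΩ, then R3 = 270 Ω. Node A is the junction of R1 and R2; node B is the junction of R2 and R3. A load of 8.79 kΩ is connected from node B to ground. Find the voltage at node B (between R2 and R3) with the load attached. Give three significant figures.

At node B, R3 is in parallel with the load: R3‖R_L = 262.0 Ω.
Below node A the resistance is R2 + (R3‖R_L) = 1262 Ω, so V_A = 20.0 × 1262/1732 = 14.57 V.
Then V_B = V_A × (R3‖R_L)/(R2 + R3‖R_L) = 14.57 × 262.0/1262 = 3.02 V.

V ≈ 3.02 V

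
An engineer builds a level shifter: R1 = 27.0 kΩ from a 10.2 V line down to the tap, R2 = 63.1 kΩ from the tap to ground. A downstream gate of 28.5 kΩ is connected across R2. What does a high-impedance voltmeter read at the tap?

The load sits in parallel with R2: R2‖R_L = (63.1 × 28.5) / (63.1 + 28.5) = 19.63 kΩ.
V_out = 10.2 × 19.63 / (27.0 + 19.63) = 10.2 × 19.63/46.63 = 4.29 V.

V_out ≈ 4.29 V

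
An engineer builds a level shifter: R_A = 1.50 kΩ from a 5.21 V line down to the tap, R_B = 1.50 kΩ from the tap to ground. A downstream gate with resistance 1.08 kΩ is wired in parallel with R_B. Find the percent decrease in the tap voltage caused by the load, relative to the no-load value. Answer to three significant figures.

41.0 %

Unloaded V = 5.21 × 1.50/3.000 = 2.605 V.
Loaded: R_B‖R_L = 0.6279 kΩ, giving V = 5.21 × 0.6279/2.128 = 1.537 V.
Drop = (2.605 − 1.537) / 2.605 = 41.0 %.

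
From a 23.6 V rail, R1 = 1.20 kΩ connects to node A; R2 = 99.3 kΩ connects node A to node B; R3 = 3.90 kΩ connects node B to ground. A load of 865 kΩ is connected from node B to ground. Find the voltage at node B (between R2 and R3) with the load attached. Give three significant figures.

At node B, R3 is in parallel with the load: R3‖R_L = 3.882 kΩ.
Below node A the resistance is R2 + (R3‖R_L) = 103.2 kΩ, so V_A = 23.6 × 103.2/104.4 = 23.33 V.
Then V_B = V_A × (R3‖R_L)/(R2 + R3‖R_L) = 23.33 × 3.882/103.2 = 0.878 V.

V ≈ 0.878 V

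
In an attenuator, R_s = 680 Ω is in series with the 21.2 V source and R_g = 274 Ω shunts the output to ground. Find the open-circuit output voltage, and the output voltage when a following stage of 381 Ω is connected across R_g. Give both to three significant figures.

Open-circuit: V = 21.2 × 274/(680 + 274) = 6.09 V.
With the load, R_g becomes R_g‖R_L = 159.4 Ω, so V = 21.2 × 159.4/839.4 = 4.03 V.

Unloaded: 6.09 V; loaded: 4.03 V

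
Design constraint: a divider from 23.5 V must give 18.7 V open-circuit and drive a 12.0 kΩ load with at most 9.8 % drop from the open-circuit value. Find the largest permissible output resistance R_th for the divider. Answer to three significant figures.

Loading drop = R_th/(R_th + R_L) ≤ 0.0980, so R_th ≤ R_L · ε/(1−ε) = 12.0 kΩ × 0.0980/0.9020 = 1.30 kΩ.
(Any R1, R2 with R2/(R1+R2) = 0.796 and R1‖R2 ≤ 1.30 kΩ will meet the spec.)

R_th ≤ 1.30 kΩ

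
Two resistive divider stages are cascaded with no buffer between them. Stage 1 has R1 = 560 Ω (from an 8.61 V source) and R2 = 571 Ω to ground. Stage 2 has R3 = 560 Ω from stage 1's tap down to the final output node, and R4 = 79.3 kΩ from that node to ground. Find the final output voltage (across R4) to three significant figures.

Stage 2 presents R3+R4 = 79860 Ω as a load on stage 1's tap.
Stage 1's lower leg becomes R2‖(R3+R4) = 566.9 Ω, so V_mid = 8.61 × 566.9/1127 = 4.332 V.
Stage 2 is itself unloaded: V_out = V_mid × R4/(R3+R4) = 4.332 × 79300/79860 = 4.30 V.

V_out ≈ 4.30 V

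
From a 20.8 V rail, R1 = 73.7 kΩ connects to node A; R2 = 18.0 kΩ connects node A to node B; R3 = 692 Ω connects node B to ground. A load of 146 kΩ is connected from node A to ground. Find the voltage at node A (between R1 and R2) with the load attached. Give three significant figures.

V ≈ 3.82 V

Below node A the series string R2+R3 = 18690 Ω sits in parallel with the 146000 Ω load: 16570 Ω.
V_A = 20.8 × 16570/(73700 + 16570) = 3.82 V.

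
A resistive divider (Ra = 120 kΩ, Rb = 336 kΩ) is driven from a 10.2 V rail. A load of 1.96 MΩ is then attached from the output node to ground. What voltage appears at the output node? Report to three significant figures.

V_out ≈ 7.19 V

The load sits in parallel with Rb: Rb‖R_L = (336 × 1960) / (336 + 1960) = 286.8 kΩ.
V_out = 10.2 × 286.8 / (120 + 286.8) = 10.2 × 286.8/406.8 = 7.19 V.
(Unloaded it would have been 7.52 V.)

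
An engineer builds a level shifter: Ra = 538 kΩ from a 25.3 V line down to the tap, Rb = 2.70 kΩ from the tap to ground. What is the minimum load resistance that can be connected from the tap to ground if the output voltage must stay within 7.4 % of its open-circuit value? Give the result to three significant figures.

R_L(min) ≈ 33.6 kΩ

Output resistance R_th = Ra‖Rb = (538 × 2.70)/540.7 = 2.687 kΩ.
The fractional drop is R_th/(R_th + R_L); requiring this ≤ 0.0740 gives R_L ≥ R_th(1/0.0740 − 1) = 2.687 × 12.51 = 33.6 kΩ.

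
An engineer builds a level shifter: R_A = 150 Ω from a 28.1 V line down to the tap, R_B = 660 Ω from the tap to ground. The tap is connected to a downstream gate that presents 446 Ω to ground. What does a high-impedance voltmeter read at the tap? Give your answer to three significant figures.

V_out ≈ 18.0 V

The load sits in parallel with R_B: R_B‖R_L = (660 × 446) / (660 + 446) = 266.1 Ω.
V_out = 28.1 × 266.1 / (150 + 266.1) = 28.1 × 266.1/416.1 = 18.0 V.
(Unloaded it would have been 22.9 V.)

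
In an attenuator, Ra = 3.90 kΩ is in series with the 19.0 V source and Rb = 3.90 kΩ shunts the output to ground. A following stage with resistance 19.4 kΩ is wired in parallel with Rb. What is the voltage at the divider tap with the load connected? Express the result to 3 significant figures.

The load sits in parallel with Rb: Rb‖R_L = (3.90 × 19.4) / (3.90 + 19.4) = 3.247 kΩ.
V_out = 19.0 × 3.247 / (3.90 + 3.247) = 19.0 × 3.247/7.147 = 8.63 V.

V_out ≈ 8.63 V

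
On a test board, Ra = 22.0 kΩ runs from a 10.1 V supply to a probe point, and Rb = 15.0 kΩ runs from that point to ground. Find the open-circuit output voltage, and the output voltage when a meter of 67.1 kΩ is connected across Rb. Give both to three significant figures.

Unloaded: 4.09 V; loaded: 3.61 V

Open-circuit: V = 10.1 × 15.0/(22.0 + 15.0) = 4.09 V.
With the load, Rb becomes Rb‖R_L = 12.26 kΩ, so V = 10.1 × 12.26/34.26 = 3.61 V.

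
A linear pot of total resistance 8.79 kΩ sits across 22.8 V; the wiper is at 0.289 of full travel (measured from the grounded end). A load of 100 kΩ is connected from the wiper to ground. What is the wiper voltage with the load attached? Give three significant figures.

V ≈ 6.47 V

The wiper splits the pot into (1−α)R = 6.250 kΩ above and αR = 2.540 kΩ below.
Lower section ‖ load = 2.477 kΩ.
V_wiper = 22.8 × 2.477/(6.250 + 2.477) = 6.47 V.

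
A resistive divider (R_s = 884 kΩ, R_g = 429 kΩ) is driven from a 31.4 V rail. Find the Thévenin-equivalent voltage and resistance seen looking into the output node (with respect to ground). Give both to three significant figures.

V_th is the open-circuit tap voltage: 31.4 × 429/(884 + 429) = 10.3 V.
With the supply zeroed, R_s and R_g appear in parallel from the tap: R_th = R_s‖R_g = (884 × 429)/1313 = 289 kΩ.

V_th = 10.3 V, R_th = 289 kΩ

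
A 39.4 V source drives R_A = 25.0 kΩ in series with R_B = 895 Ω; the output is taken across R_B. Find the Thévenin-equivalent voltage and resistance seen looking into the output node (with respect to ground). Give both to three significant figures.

V_th = 1.36 V, R_th = 864 Ω

V_th is the open-circuit tap voltage: 39.4 × 895/(25000 + 895) = 1.36 V.
With the supply zeroed, R_A and R_B appear in parallel from the tap: R_th = R_A‖R_B = (25000 × 895)/25900 = 864 Ω.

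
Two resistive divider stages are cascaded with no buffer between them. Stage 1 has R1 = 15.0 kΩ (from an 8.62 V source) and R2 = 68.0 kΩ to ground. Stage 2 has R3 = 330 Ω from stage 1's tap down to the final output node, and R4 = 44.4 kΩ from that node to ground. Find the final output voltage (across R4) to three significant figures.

Stage 2 presents R3+R4 = 44730 Ω as a load on stage 1's tap.
Stage 1's lower leg becomes R2‖(R3+R4) = 26980 Ω, so V_mid = 8.62 × 26980/41980 = 5.540 V.
Stage 2 is itself unloaded: V_out = V_mid × R4/(R3+R4) = 5.540 × 44400/44730 = 5.50 V.

V_out ≈ 5.50 V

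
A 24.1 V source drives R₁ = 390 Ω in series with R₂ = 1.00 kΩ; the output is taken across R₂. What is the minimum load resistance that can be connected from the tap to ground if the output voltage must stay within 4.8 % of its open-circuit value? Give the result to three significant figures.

R_L(min) ≈ 5.56 kΩ

Output resistance R_th = R₁‖R₂ = (390 × 1000)/1390 = 280.6 Ω.
The fractional drop is R_th/(R_th + R_L); requiring this ≤ 0.0480 gives R_L ≥ R_th(1/0.0480 − 1) = 280.6 × 19.83 = 5.56 kΩ.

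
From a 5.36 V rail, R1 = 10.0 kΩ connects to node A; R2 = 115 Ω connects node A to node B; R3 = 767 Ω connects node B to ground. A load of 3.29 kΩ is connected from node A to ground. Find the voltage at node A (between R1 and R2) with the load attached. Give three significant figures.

Below node A the series string R2+R3 = 882.0 Ω sits in parallel with the 3290 Ω load: 695.5 Ω.
V_A = 5.36 × 695.5/(10000 + 695.5) = 0.349 V.

V ≈ 0.349 V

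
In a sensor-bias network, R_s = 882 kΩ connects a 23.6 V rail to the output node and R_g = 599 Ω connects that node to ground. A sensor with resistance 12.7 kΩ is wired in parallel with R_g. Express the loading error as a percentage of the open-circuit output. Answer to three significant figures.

4.50 %

The divider's output (Thévenin) resistance is R_s‖R_g = 598.6 Ω.
Fractional drop under load = R_th/(R_th + R_L) = 598.6 / (598.6 + 12700) = 0.04501.
So the output falls by 4.50 %.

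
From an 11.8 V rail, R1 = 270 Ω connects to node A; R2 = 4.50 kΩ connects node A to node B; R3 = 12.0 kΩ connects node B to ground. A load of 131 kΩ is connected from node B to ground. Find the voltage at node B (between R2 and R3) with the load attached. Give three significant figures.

At node B, R3 is in parallel with the load: R3‖R_L = 10990 Ω.
Below node A the resistance is R2 + (R3‖R_L) = 15490 Ω, so V_A = 11.8 × 15490/15760 = 11.60 V.
Then V_B = V_A × (R3‖R_L)/(R2 + R3‖R_L) = 11.60 × 10990/15490 = 8.23 V.

V ≈ 8.23 V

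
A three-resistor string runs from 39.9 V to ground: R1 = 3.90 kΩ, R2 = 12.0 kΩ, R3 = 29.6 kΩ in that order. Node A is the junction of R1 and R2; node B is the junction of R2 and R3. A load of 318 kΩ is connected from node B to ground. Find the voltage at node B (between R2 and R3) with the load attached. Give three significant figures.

V ≈ 25.1 V

At node B, R3 is in parallel with the load: R3‖R_L = 27.08 kΩ.
Below node A the resistance is R2 + (R3‖R_L) = 39.08 kΩ, so V_A = 39.9 × 39.08/42.98 = 36.28 V.
Then V_B = V_A × (R3‖R_L)/(R2 + R3‖R_L) = 36.28 × 27.08/39.08 = 25.1 V.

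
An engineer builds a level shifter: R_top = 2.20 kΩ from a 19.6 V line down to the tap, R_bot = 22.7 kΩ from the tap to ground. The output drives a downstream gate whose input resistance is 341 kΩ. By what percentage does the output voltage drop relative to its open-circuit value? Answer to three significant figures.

0.585 %

The divider's output (Thévenin) resistance is R_top‖R_bot = 2.006 kΩ.
Fractional drop under load = R_th/(R_th + R_L) = 2.006 / (2.006 + 341) = 0.005847.
So the output falls by 0.585 %.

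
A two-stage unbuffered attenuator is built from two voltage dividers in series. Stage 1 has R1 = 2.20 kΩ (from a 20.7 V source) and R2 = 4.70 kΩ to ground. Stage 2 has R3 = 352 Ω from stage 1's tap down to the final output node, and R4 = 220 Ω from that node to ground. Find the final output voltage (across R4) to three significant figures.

Stage 2 presents R3+R4 = 572.0 Ω as a load on stage 1's tap.
Stage 1's lower leg becomes R2‖(R3+R4) = 509.9 Ω, so V_mid = 20.7 × 509.9/2710 = 3.895 V.
Stage 2 is itself unloaded: V_out = V_mid × R4/(R3+R4) = 3.895 × 220/572.0 = 1.50 V.

V_out ≈ 1.50 V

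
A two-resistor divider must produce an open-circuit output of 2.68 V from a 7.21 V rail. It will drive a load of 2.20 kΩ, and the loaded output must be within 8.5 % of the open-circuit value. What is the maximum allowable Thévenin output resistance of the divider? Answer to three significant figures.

R_th ≤ 204 Ω

Loading drop = R_th/(R_th + R_L) ≤ 0.0850, so R_th ≤ R_L · ε/(1−ε) = 2.20 kΩ × 0.0850/0.9150 = 204 Ω.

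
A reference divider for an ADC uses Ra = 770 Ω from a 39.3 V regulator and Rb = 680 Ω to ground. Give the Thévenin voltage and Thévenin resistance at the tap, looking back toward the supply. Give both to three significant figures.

V_th is the open-circuit tap voltage: 39.3 × 680/(770 + 680) = 18.4 V.
With the supply zeroed, Ra and Rb appear in parallel from the tap: R_th = Ra‖Rb = (770 × 680)/1450 = 361 Ω.

V_th = 18.4 V, R_th = 361 Ω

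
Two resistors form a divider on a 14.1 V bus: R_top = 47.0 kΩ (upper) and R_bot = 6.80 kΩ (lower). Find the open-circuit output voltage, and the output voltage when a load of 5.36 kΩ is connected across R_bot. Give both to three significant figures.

Unloaded: 1.78 V; loaded: 0.845 V

Open-circuit: V = 14.1 × 6.80/(47.0 + 6.80) = 1.78 V.
With the load, R_bot becomes R_bot‖R_L = 2.997 kΩ, so V = 14.1 × 2.997/50.00 = 0.845 V.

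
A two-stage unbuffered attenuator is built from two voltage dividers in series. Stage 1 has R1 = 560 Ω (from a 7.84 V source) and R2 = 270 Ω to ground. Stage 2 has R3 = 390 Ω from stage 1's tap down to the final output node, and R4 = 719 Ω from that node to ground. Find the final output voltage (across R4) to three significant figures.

Stage 2 presents R3+R4 = 1109 Ω as a load on stage 1's tap.
Stage 1's lower leg becomes R2‖(R3+R4) = 217.1 Ω, so V_mid = 7.84 × 217.1/777.1 = 2.191 V.
Stage 2 is itself unloaded: V_out = V_mid × R4/(R3+R4) = 2.191 × 719/1109 = 1.42 V.

V_out ≈ 1.42 V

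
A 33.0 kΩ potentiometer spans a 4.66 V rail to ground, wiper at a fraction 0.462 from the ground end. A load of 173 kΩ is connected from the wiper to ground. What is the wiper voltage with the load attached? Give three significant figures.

The wiper splits the pot into (1−α)R = 17.75 kΩ above and αR = 15.25 kΩ below.
Lower section ‖ load = 14.01 kΩ.
V_wiper = 4.66 × 14.01/(17.75 + 14.01) = 2.06 V.

V ≈ 2.06 V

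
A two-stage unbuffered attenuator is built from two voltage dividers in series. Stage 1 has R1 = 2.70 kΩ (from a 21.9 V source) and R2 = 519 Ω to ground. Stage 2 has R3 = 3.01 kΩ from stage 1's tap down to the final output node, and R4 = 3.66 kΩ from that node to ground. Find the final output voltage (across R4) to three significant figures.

Stage 2 presents R3+R4 = 6670 Ω as a load on stage 1's tap.
Stage 1's lower leg becomes R2‖(R3+R4) = 481.5 Ω, so V_mid = 21.9 × 481.5/3182 = 3.315 V.
Stage 2 is itself unloaded: V_out = V_mid × R4/(R3+R4) = 3.315 × 3660/6670 = 1.82 V.

V_out ≈ 1.82 V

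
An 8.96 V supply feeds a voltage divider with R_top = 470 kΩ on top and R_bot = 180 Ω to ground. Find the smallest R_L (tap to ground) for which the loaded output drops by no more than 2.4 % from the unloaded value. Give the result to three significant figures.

Output resistance R_th = R_top‖R_bot = (470000 × 180)/470200 = 179.9 Ω.
The fractional drop is R_th/(R_th + R_L); requiring this ≤ 0.0240 gives R_L ≥ R_th(1/0.0240 − 1) = 179.9 × 40.67 = 7.32 kΩ.

R_L(min) ≈ 7.32 kΩ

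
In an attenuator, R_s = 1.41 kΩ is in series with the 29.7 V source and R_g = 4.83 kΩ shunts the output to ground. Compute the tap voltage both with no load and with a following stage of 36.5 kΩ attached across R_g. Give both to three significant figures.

Open-circuit: V = 29.7 × 4.83/(1.41 + 4.83) = 23.0 V.
With the load, R_g becomes R_g‖R_L = 4.266 kΩ, so V = 29.7 × 4.266/5.676 = 22.3 V.

Unloaded: 23.0 V; loaded: 22.3 V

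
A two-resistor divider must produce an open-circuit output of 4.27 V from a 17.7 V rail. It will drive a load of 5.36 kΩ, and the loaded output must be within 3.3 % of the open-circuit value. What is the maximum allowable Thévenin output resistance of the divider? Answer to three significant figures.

R_th ≤ 183 Ω

Loading drop = R_th/(R_th + R_L) ≤ 0.0330, so R_th ≤ R_L · ε/(1−ε) = 5.36 kΩ × 0.0330/0.9670 = 183 Ω.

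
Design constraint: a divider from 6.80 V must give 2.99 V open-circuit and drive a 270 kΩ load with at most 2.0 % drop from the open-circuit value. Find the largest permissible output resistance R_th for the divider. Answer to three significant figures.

R_th ≤ 5.51 kΩ

Loading drop = R_th/(R_th + R_L) ≤ 0.0200, so R_th ≤ R_L · ε/(1−ε) = 270 kΩ × 0.0200/0.9800 = 5.51 kΩ.
(Any R1, R2 with R2/(R1+R2) = 0.440 and R1‖R2 ≤ 5.51 kΩ will meet the spec.)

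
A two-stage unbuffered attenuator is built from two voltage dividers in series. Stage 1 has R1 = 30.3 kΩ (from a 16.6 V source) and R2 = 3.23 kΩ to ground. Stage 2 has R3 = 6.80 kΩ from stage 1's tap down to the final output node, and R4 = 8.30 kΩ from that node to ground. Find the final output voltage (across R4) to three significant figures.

V_out ≈ 0.737 V

Stage 2 presents R3+R4 = 15.10 kΩ as a load on stage 1's tap.
Stage 1's lower leg becomes R2‖(R3+R4) = 2.661 kΩ, so V_mid = 16.6 × 2.661/32.96 = 1.340 V.
Stage 2 is itself unloaded: V_out = V_mid × R4/(R3+R4) = 1.340 × 8.30/15.10 = 0.737 V.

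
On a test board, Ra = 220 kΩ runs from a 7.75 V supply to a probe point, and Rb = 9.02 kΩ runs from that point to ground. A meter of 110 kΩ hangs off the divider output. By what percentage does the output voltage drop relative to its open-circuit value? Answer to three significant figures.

The divider's output (Thévenin) resistance is Ra‖Rb = 8.665 kΩ.
Fractional drop under load = R_th/(R_th + R_L) = 8.665 / (8.665 + 110) = 0.07302.
So the output falls by 7.30 %.

7.30 %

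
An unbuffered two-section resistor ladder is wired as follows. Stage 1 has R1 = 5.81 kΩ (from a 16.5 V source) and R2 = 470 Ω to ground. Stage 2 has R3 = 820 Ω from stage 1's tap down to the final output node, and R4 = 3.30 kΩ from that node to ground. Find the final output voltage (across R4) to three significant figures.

Stage 2 presents R3+R4 = 4120 Ω as a load on stage 1's tap.
Stage 1's lower leg becomes R2‖(R3+R4) = 421.9 Ω, so V_mid = 16.5 × 421.9/6232 = 1.117 V.
Stage 2 is itself unloaded: V_out = V_mid × R4/(R3+R4) = 1.117 × 3300/4120 = 0.895 V.

V_out ≈ 0.895 V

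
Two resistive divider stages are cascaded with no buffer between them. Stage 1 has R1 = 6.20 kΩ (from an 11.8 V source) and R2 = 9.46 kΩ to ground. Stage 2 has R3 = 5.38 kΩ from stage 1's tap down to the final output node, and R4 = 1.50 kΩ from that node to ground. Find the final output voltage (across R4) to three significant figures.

V_out ≈ 1.01 V

Stage 2 presents R3+R4 = 6.880 kΩ as a load on stage 1's tap.
Stage 1's lower leg becomes R2‖(R3+R4) = 3.983 kΩ, so V_mid = 11.8 × 3.983/10.18 = 4.616 V.
Stage 2 is itself unloaded: V_out = V_mid × R4/(R3+R4) = 4.616 × 1.50/6.880 = 1.01 V.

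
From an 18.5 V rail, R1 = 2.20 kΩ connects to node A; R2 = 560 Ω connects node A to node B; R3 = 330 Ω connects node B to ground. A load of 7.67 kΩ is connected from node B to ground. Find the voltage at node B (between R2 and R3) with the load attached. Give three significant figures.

V ≈ 1.90 V

At node B, R3 is in parallel with the load: R3‖R_L = 316.4 Ω.
Below node A the resistance is R2 + (R3‖R_L) = 876.4 Ω, so V_A = 18.5 × 876.4/3076 = 5.270 V.
Then V_B = V_A × (R3‖R_L)/(R2 + R3‖R_L) = 5.270 × 316.4/876.4 = 1.90 V.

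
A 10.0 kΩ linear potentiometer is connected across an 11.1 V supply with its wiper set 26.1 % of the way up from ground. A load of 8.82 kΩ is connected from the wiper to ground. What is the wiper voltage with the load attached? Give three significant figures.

The wiper splits the pot into (1−α)R = 7.390 kΩ above and αR = 2.610 kΩ below.
Lower section ‖ load = 2.014 kΩ.
V_wiper = 11.1 × 2.014/(7.390 + 2.014) = 2.38 V.

V ≈ 2.38 V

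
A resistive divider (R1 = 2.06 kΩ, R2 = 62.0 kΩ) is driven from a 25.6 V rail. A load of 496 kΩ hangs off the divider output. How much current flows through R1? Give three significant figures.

I ≈ 0.448 mA

R2‖R_L = 55.11 kΩ, so the source sees R1 + R2‖R_L = 57.17 kΩ.
I = 25.6 V / 57.17 kΩ = 0.448 mA.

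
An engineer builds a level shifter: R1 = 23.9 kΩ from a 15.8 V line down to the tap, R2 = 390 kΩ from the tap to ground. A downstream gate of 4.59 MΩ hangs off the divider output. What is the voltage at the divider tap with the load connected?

V_out ≈ 14.8 V

The load sits in parallel with R2: R2‖R_L = (390 × 4590) / (390 + 4590) = 359.5 kΩ.
V_out = 15.8 × 359.5 / (23.9 + 359.5) = 15.8 × 359.5/383.4 = 14.8 V.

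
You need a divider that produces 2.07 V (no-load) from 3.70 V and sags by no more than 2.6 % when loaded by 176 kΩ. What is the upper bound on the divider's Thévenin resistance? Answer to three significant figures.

Loading drop = R_th/(R_th + R_L) ≤ 0.0260, so R_th ≤ R_L · ε/(1−ε) = 176 kΩ × 0.0260/0.9740 = 4.70 kΩ.

R_th ≤ 4.70 kΩ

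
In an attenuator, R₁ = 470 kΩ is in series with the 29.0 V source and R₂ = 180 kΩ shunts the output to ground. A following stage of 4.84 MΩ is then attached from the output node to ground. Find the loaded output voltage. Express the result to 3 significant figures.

The load sits in parallel with R₂: R₂‖R_L = (180 × 4840) / (180 + 4840) = 173.5 kΩ.
V_out = 29.0 × 173.5 / (470 + 173.5) = 29.0 × 173.5/643.5 = 7.82 V.
(Unloaded it would have been 8.03 V.)

V_out ≈ 7.82 V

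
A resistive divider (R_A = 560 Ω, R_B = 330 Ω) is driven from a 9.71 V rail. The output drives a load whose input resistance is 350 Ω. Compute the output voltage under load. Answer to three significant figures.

V_out ≈ 2.26 V

The load sits in parallel with R_B: R_B‖R_L = (330 × 350) / (330 + 350) = 169.9 Ω.
V_out = 9.71 × 169.9 / (560 + 169.9) = 9.71 × 169.9/729.9 = 2.26 V.
(Unloaded it would have been 3.60 V.)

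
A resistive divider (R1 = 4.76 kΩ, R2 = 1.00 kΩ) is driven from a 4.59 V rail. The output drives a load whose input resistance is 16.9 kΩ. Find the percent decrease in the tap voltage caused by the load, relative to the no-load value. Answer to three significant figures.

The divider's output (Thévenin) resistance is R1‖R2 = 0.8264 kΩ.
Fractional drop under load = R_th/(R_th + R_L) = 0.8264 / (0.8264 + 16.9) = 0.04662.
So the output falls by 4.66 %.

4.66 %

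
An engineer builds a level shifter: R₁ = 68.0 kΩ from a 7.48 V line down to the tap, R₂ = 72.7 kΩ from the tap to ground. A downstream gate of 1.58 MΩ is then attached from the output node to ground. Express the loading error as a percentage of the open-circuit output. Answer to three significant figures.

2.18 %

The divider's output (Thévenin) resistance is R₁‖R₂ = 35.14 kΩ.
Fractional drop under load = R_th/(R_th + R_L) = 35.14 / (35.14 + 1580) = 0.02175.
So the output falls by 2.18 %.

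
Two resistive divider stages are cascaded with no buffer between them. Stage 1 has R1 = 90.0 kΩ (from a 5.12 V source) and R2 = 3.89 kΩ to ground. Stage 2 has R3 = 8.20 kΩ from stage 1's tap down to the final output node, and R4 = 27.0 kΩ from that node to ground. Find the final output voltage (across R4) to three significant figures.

Stage 2 presents R3+R4 = 35.20 kΩ as a load on stage 1's tap.
Stage 1's lower leg becomes R2‖(R3+R4) = 3.503 kΩ, so V_mid = 5.12 × 3.503/93.50 = 0.1918 V.
Stage 2 is itself unloaded: V_out = V_mid × R4/(R3+R4) = 0.1918 × 27.0/35.20 = 0.147 V.

V_out ≈ 0.147 V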